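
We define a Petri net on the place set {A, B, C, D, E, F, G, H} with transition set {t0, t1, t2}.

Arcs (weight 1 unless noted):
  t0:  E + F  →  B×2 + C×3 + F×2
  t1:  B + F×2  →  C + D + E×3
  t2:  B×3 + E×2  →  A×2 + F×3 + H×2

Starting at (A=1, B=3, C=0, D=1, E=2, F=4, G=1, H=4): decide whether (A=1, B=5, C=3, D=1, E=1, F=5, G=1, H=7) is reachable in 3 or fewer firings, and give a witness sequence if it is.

depth 0: 1 marking
depth 1: 4 markings reached so far
depth 2: 7 markings reached so far
depth 3: 10 markings reached so far
target is not among the 10 markings reachable within 3 steps

NO — not reachable within 3 firings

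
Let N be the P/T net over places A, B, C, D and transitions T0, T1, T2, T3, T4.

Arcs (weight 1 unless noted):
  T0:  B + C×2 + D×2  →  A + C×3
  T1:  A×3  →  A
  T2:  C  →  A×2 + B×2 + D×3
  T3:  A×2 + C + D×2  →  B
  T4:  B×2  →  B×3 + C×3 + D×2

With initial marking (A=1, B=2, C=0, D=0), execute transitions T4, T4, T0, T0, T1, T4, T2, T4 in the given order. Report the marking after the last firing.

step 1: fire T4:  (A=1, B=2, C=0, D=0) → (A=1, B=3, C=3, D=2)
step 2: fire T4:  (A=1, B=3, C=3, D=2) → (A=1, B=4, C=6, D=4)
step 3: fire T0:  (A=1, B=4, C=6, D=4) → (A=2, B=3, C=7, D=2)
step 4: fire T0:  (A=2, B=3, C=7, D=2) → (A=3, B=2, C=8, D=0)
step 5: fire T1:  (A=3, B=2, C=8, D=0) → (A=1, B=2, C=8, D=0)
step 6: fire T4:  (A=1, B=2, C=8, D=0) → (A=1, B=3, C=11, D=2)
step 7: fire T2:  (A=1, B=3, C=11, D=2) → (A=3, B=5, C=10, D=5)
step 8: fire T4:  (A=3, B=5, C=10, D=5) → (A=3, B=6, C=13, D=7)

(A=3, B=6, C=13, D=7)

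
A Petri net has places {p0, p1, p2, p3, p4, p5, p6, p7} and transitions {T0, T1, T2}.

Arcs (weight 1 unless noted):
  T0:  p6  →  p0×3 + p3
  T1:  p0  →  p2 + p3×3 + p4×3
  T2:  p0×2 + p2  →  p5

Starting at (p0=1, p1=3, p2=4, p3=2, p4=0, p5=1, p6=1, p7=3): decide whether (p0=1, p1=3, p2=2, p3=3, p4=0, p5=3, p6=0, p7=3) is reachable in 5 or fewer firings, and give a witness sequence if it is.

NO — not reachable within 5 firings

depth 0: 1 marking
depth 1: 3 markings reached so far
depth 2: 5 markings reached so far
depth 3: 8 markings reached so far
depth 4: 10 markings reached so far
depth 5: 11 markings reached so far
target is not among the 11 markings reachable within 5 steps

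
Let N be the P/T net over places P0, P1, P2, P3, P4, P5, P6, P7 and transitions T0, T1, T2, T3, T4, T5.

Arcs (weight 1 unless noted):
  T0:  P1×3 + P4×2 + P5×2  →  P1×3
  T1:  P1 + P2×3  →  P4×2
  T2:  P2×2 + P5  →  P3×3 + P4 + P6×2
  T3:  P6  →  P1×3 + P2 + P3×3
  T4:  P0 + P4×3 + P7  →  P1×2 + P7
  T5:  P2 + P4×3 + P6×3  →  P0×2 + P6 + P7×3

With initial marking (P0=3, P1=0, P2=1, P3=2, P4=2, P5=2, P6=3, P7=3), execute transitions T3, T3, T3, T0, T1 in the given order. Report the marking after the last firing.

(P0=3, P1=8, P2=1, P3=11, P4=2, P5=0, P6=0, P7=3)

step 1: fire T3:  (P0=3, P1=0, P2=1, P3=2, P4=2, P5=2, P6=3, P7=3) → (P0=3, P1=3, P2=2, P3=5, P4=2, P5=2, P6=2, P7=3)
step 2: fire T3:  (P0=3, P1=3, P2=2, P3=5, P4=2, P5=2, P6=2, P7=3) → (P0=3, P1=6, P2=3, P3=8, P4=2, P5=2, P6=1, P7=3)
step 3: fire T3:  (P0=3, P1=6, P2=3, P3=8, P4=2, P5=2, P6=1, P7=3) → (P0=3, P1=9, P2=4, P3=11, P4=2, P5=2, P6=0, P7=3)
step 4: fire T0:  (P0=3, P1=9, P2=4, P3=11, P4=2, P5=2, P6=0, P7=3) → (P0=3, P1=9, P2=4, P3=11, P4=0, P5=0, P6=0, P7=3)
step 5: fire T1:  (P0=3, P1=9, P2=4, P3=11, P4=0, P5=0, P6=0, P7=3) → (P0=3, P1=8, P2=1, P3=11, P4=2, P5=0, P6=0, P7=3)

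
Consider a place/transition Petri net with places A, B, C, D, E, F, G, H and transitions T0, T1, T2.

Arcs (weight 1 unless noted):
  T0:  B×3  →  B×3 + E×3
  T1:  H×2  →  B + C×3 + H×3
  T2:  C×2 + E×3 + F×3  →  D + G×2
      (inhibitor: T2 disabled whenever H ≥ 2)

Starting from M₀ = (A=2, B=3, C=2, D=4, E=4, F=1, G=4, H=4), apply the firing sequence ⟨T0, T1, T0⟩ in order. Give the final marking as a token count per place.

(A=2, B=4, C=5, D=4, E=10, F=1, G=4, H=5)

step 1: fire T0:  (A=2, B=3, C=2, D=4, E=4, F=1, G=4, H=4) → (A=2, B=3, C=2, D=4, E=7, F=1, G=4, H=4)
step 2: fire T1:  (A=2, B=3, C=2, D=4, E=7, F=1, G=4, H=4) → (A=2, B=4, C=5, D=4, E=7, F=1, G=4, H=5)
step 3: fire T0:  (A=2, B=4, C=5, D=4, E=7, F=1, G=4, H=5) → (A=2, B=4, C=5, D=4, E=10, F=1, G=4, H=5)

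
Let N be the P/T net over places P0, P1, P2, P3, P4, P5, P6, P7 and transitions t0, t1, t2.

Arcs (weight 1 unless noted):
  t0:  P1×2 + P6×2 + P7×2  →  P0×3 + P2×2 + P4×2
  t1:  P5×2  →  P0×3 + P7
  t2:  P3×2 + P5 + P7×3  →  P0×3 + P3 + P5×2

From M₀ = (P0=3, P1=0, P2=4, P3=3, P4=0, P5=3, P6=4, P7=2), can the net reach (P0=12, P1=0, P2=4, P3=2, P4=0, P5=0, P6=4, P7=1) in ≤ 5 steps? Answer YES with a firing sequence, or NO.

step 1: fire t1:  (P0=3, P1=0, P2=4, P3=3, P4=0, P5=3, P6=4, P7=2) → (P0=6, P1=0, P2=4, P3=3, P4=0, P5=1, P6=4, P7=3)
step 2: fire t2:  (P0=6, P1=0, P2=4, P3=3, P4=0, P5=1, P6=4, P7=3) → (P0=9, P1=0, P2=4, P3=2, P4=0, P5=2, P6=4, P7=0)
step 3: fire t1:  (P0=9, P1=0, P2=4, P3=2, P4=0, P5=2, P6=4, P7=0) → (P0=12, P1=0, P2=4, P3=2, P4=0, P5=0, P6=4, P7=1)

YES — reachable via ⟨t1, t2, t1⟩ (3 firings)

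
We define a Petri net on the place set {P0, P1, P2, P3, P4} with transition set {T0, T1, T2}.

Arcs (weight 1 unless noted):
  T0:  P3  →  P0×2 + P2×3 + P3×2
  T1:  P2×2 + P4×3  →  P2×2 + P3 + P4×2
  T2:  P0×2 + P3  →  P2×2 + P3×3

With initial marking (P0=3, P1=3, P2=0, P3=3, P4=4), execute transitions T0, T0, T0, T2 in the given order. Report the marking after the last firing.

step 1: fire T0:  (P0=3, P1=3, P2=0, P3=3, P4=4) → (P0=5, P1=3, P2=3, P3=4, P4=4)
step 2: fire T0:  (P0=5, P1=3, P2=3, P3=4, P4=4) → (P0=7, P1=3, P2=6, P3=5, P4=4)
step 3: fire T0:  (P0=7, P1=3, P2=6, P3=5, P4=4) → (P0=9, P1=3, P2=9, P3=6, P4=4)
step 4: fire T2:  (P0=9, P1=3, P2=9, P3=6, P4=4) → (P0=7, P1=3, P2=11, P3=8, P4=4)

(P0=7, P1=3, P2=11, P3=8, P4=4)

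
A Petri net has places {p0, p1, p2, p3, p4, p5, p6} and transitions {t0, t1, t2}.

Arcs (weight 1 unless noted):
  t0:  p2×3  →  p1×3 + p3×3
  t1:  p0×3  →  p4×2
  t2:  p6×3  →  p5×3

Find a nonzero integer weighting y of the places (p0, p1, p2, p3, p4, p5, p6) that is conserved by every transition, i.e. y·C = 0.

Incidence matrix C (rows=places, cols=transitions):
       t0   t1   t2
   p0   0   -3    0
   p1   3    0    0
   p2  -3    0    0
   p3   3    0    0
   p4   0    2    0
   p5   0    0    3
   p6   0    0   -3

Candidate y = [0, 1, 1, 0, 0, 0, 0]; check y·C column-wise:
  col t0: 1·3 + 1·-3 + 0·3 = 0
  col t1: 0·-3 + 1·0 + 1·0 + 0·2 = 0
  col t2: 1·0 + 1·0 + 0·3 + 0·-3 = 0

y = (p0:0, p1:1, p2:1, p3:0, p4:0, p5:0, p6:0)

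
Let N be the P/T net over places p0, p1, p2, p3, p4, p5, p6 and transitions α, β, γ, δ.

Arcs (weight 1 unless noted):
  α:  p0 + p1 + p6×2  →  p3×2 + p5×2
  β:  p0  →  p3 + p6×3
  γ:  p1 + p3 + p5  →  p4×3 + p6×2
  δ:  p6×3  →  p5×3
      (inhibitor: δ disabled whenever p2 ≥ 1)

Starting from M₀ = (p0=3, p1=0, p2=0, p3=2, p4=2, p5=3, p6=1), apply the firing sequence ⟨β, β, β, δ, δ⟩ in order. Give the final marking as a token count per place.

step 1: fire β:  (p0=3, p1=0, p2=0, p3=2, p4=2, p5=3, p6=1) → (p0=2, p1=0, p2=0, p3=3, p4=2, p5=3, p6=4)
step 2: fire β:  (p0=2, p1=0, p2=0, p3=3, p4=2, p5=3, p6=4) → (p0=1, p1=0, p2=0, p3=4, p4=2, p5=3, p6=7)
step 3: fire β:  (p0=1, p1=0, p2=0, p3=4, p4=2, p5=3, p6=7) → (p0=0, p1=0, p2=0, p3=5, p4=2, p5=3, p6=10)
step 4: fire δ:  (p0=0, p1=0, p2=0, p3=5, p4=2, p5=3, p6=10) → (p0=0, p1=0, p2=0, p3=5, p4=2, p5=6, p6=7)
step 5: fire δ:  (p0=0, p1=0, p2=0, p3=5, p4=2, p5=6, p6=7) → (p0=0, p1=0, p2=0, p3=5, p4=2, p5=9, p6=4)

(p0=0, p1=0, p2=0, p3=5, p4=2, p5=9, p6=4)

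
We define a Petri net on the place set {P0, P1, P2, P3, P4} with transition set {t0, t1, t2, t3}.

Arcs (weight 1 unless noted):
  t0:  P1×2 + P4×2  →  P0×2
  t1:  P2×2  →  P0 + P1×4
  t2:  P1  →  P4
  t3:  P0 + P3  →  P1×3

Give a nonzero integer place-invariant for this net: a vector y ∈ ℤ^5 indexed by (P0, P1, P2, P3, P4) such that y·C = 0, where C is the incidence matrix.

Incidence matrix C (rows=places, cols=transitions):
       t0   t1   t2   t3
   P0   2    1    0   -1
   P1  -2    4   -1    3
   P2   0   -2    0    0
   P3   0    0    0   -1
   P4  -2    0    1    0

Candidate y = [2, 1, 3, 1, 1]; check y·C column-wise:
  col t0: 2·2 + 1·-2 + 3·0 + 1·0 + 1·-2 = 0
  col t1: 2·1 + 1·4 + 3·-2 + 1·0 + 1·0 = 0
  col t2: 2·0 + 1·-1 + 3·0 + 1·0 + 1·1 = 0
  col t3: 2·-1 + 1·3 + 3·0 + 1·-1 + 1·0 = 0

y = (P0:2, P1:1, P2:3, P3:1, P4:1)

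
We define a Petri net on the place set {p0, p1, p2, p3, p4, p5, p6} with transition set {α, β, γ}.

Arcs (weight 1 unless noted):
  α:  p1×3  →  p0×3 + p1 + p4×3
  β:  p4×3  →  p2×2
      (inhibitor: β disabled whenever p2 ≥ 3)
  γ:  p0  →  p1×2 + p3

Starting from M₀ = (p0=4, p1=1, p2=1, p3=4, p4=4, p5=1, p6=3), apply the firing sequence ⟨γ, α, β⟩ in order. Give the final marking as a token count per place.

step 1: fire γ:  (p0=4, p1=1, p2=1, p3=4, p4=4, p5=1, p6=3) → (p0=3, p1=3, p2=1, p3=5, p4=4, p5=1, p6=3)
step 2: fire α:  (p0=3, p1=3, p2=1, p3=5, p4=4, p5=1, p6=3) → (p0=6, p1=1, p2=1, p3=5, p4=7, p5=1, p6=3)
step 3: fire β:  (p0=6, p1=1, p2=1, p3=5, p4=7, p5=1, p6=3) → (p0=6, p1=1, p2=3, p3=5, p4=4, p5=1, p6=3)

(p0=6, p1=1, p2=3, p3=5, p4=4, p5=1, p6=3)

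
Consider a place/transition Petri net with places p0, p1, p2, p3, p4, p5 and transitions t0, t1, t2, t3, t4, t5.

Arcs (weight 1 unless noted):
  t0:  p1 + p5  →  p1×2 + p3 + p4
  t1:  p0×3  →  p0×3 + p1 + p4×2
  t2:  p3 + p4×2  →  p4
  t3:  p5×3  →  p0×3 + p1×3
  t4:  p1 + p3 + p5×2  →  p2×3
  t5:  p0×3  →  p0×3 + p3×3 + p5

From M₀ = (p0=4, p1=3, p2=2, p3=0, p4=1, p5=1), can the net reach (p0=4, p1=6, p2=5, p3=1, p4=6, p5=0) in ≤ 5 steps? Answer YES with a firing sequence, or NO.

depth 0: 1 marking
depth 1: 4 markings reached so far
depth 2: 11 markings reached so far
depth 3: 25 markings reached so far
depth 4: 50 markings reached so far
depth 5: 94 markings reached so far
target is not among the 94 markings reachable within 5 steps

NO — not reachable within 5 firings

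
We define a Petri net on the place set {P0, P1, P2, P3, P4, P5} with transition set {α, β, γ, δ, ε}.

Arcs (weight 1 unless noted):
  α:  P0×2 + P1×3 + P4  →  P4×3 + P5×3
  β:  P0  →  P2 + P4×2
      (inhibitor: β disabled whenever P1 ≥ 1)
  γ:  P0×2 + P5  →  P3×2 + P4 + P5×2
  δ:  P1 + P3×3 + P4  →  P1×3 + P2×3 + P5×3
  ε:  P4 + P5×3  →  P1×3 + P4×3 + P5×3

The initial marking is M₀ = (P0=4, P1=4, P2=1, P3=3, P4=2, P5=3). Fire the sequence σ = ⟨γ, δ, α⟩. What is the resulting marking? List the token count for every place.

(P0=0, P1=3, P2=4, P3=2, P4=4, P5=10)

step 1: fire γ:  (P0=4, P1=4, P2=1, P3=3, P4=2, P5=3) → (P0=2, P1=4, P2=1, P3=5, P4=3, P5=4)
step 2: fire δ:  (P0=2, P1=4, P2=1, P3=5, P4=3, P5=4) → (P0=2, P1=6, P2=4, P3=2, P4=2, P5=7)
step 3: fire α:  (P0=2, P1=6, P2=4, P3=2, P4=2, P5=7) → (P0=0, P1=3, P2=4, P3=2, P4=4, P5=10)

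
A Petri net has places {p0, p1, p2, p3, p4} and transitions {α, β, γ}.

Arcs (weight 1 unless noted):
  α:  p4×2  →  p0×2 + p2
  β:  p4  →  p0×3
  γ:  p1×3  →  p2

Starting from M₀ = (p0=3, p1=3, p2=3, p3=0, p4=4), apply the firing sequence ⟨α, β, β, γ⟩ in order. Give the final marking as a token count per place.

(p0=11, p1=0, p2=5, p3=0, p4=0)

step 1: fire α:  (p0=3, p1=3, p2=3, p3=0, p4=4) → (p0=5, p1=3, p2=4, p3=0, p4=2)
step 2: fire β:  (p0=5, p1=3, p2=4, p3=0, p4=2) → (p0=8, p1=3, p2=4, p3=0, p4=1)
step 3: fire β:  (p0=8, p1=3, p2=4, p3=0, p4=1) → (p0=11, p1=3, p2=4, p3=0, p4=0)
step 4: fire γ:  (p0=11, p1=3, p2=4, p3=0, p4=0) → (p0=11, p1=0, p2=5, p3=0, p4=0)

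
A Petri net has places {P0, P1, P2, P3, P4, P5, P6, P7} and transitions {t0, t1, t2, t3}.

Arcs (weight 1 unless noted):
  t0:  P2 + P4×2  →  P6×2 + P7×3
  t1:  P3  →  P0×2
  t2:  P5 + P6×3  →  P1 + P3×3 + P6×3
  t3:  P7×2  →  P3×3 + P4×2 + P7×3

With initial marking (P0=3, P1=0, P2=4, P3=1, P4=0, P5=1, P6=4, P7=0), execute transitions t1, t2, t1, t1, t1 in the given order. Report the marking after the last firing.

(P0=11, P1=1, P2=4, P3=0, P4=0, P5=0, P6=4, P7=0)

step 1: fire t1:  (P0=3, P1=0, P2=4, P3=1, P4=0, P5=1, P6=4, P7=0) → (P0=5, P1=0, P2=4, P3=0, P4=0, P5=1, P6=4, P7=0)
step 2: fire t2:  (P0=5, P1=0, P2=4, P3=0, P4=0, P5=1, P6=4, P7=0) → (P0=5, P1=1, P2=4, P3=3, P4=0, P5=0, P6=4, P7=0)
step 3: fire t1:  (P0=5, P1=1, P2=4, P3=3, P4=0, P5=0, P6=4, P7=0) → (P0=7, P1=1, P2=4, P3=2, P4=0, P5=0, P6=4, P7=0)
step 4: fire t1:  (P0=7, P1=1, P2=4, P3=2, P4=0, P5=0, P6=4, P7=0) → (P0=9, P1=1, P2=4, P3=1, P4=0, P5=0, P6=4, P7=0)
step 5: fire t1:  (P0=9, P1=1, P2=4, P3=1, P4=0, P5=0, P6=4, P7=0) → (P0=11, P1=1, P2=4, P3=0, P4=0, P5=0, P6=4, P7=0)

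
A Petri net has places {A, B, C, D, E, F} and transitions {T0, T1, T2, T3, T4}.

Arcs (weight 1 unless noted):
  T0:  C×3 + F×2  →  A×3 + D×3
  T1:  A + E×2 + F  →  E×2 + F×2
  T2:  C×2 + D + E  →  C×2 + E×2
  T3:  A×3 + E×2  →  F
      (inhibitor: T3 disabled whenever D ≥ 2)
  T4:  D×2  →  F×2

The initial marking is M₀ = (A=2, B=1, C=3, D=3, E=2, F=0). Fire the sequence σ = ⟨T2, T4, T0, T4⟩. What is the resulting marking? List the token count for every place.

step 1: fire T2:  (A=2, B=1, C=3, D=3, E=2, F=0) → (A=2, B=1, C=3, D=2, E=3, F=0)
step 2: fire T4:  (A=2, B=1, C=3, D=2, E=3, F=0) → (A=2, B=1, C=3, D=0, E=3, F=2)
step 3: fire T0:  (A=2, B=1, C=3, D=0, E=3, F=2) → (A=5, B=1, C=0, D=3, E=3, F=0)
step 4: fire T4:  (A=5, B=1, C=0, D=3, E=3, F=0) → (A=5, B=1, C=0, D=1, E=3, F=2)

(A=5, B=1, C=0, D=1, E=3, F=2)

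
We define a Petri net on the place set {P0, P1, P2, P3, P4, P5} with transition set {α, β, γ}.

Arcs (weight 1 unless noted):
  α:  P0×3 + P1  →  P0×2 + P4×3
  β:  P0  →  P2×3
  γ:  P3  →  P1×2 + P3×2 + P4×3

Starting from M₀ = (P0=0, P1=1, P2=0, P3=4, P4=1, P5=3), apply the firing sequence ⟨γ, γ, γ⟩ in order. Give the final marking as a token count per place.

step 1: fire γ:  (P0=0, P1=1, P2=0, P3=4, P4=1, P5=3) → (P0=0, P1=3, P2=0, P3=5, P4=4, P5=3)
step 2: fire γ:  (P0=0, P1=3, P2=0, P3=5, P4=4, P5=3) → (P0=0, P1=5, P2=0, P3=6, P4=7, P5=3)
step 3: fire γ:  (P0=0, P1=5, P2=0, P3=6, P4=7, P5=3) → (P0=0, P1=7, P2=0, P3=7, P4=10, P5=3)

(P0=0, P1=7, P2=0, P3=7, P4=10, P5=3)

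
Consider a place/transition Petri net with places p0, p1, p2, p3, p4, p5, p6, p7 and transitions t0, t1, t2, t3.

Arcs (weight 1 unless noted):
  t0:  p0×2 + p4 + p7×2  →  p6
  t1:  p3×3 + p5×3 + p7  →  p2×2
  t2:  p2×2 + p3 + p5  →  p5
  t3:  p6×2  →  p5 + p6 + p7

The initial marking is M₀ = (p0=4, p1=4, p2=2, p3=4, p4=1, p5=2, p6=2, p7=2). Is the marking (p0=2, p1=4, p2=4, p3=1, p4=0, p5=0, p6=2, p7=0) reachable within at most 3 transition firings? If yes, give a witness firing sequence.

step 1: fire t0:  (p0=4, p1=4, p2=2, p3=4, p4=1, p5=2, p6=2, p7=2) → (p0=2, p1=4, p2=2, p3=4, p4=0, p5=2, p6=3, p7=0)
step 2: fire t3:  (p0=2, p1=4, p2=2, p3=4, p4=0, p5=2, p6=3, p7=0) → (p0=2, p1=4, p2=2, p3=4, p4=0, p5=3, p6=2, p7=1)
step 3: fire t1:  (p0=2, p1=4, p2=2, p3=4, p4=0, p5=3, p6=2, p7=1) → (p0=2, p1=4, p2=4, p3=1, p4=0, p5=0, p6=2, p7=0)

YES — reachable via ⟨t0, t3, t1⟩ (3 firings)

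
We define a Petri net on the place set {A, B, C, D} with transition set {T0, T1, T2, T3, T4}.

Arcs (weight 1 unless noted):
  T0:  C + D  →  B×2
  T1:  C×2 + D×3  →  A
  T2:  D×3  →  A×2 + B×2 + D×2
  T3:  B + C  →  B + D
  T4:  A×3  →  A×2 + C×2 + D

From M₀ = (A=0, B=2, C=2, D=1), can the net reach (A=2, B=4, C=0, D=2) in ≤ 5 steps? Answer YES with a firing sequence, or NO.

step 1: fire T3:  (A=0, B=2, C=2, D=1) → (A=0, B=2, C=1, D=2)
step 2: fire T3:  (A=0, B=2, C=1, D=2) → (A=0, B=2, C=0, D=3)
step 3: fire T2:  (A=0, B=2, C=0, D=3) → (A=2, B=4, C=0, D=2)

YES — reachable via ⟨T3, T3, T2⟩ (3 firings)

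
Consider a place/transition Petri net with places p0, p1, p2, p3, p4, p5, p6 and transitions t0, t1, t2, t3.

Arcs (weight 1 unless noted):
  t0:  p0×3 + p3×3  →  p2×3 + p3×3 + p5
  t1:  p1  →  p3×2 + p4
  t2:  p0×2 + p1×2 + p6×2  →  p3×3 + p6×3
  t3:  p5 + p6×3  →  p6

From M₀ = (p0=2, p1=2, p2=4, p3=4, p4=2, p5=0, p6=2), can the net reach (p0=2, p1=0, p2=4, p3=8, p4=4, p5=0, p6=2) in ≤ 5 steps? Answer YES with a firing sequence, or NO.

YES — reachable via ⟨t1, t1⟩ (2 firings)

step 1: fire t1:  (p0=2, p1=2, p2=4, p3=4, p4=2, p5=0, p6=2) → (p0=2, p1=1, p2=4, p3=6, p4=3, p5=0, p6=2)
step 2: fire t1:  (p0=2, p1=1, p2=4, p3=6, p4=3, p5=0, p6=2) → (p0=2, p1=0, p2=4, p3=8, p4=4, p5=0, p6=2)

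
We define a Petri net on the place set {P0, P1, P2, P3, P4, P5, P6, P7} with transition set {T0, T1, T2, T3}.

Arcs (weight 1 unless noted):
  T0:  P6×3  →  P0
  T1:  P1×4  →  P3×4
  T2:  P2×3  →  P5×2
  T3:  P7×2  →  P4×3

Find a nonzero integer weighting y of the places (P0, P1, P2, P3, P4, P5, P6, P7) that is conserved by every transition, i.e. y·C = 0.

Incidence matrix C (rows=places, cols=transitions):
       T0   T1   T2   T3
   P0   1    0    0    0
   P1   0   -4    0    0
   P2   0    0   -3    0
   P3   0    4    0    0
   P4   0    0    0    3
   P5   0    0    2    0
   P6  -3    0    0    0
   P7   0    0    0   -2

Candidate y = [0, 1, 0, 1, 0, 0, 0, 0]; check y·C column-wise:
  col T0: 0·1 + 1·0 + 1·0 + 0·-3 = 0
  col T1: 1·-4 + 1·4 = 0
  col T2: 1·0 + 0·-3 + 1·0 + 0·2 = 0
  col T3: 1·0 + 1·0 + 0·3 + 0·-2 = 0

y = (P0:0, P1:1, P2:0, P3:1, P4:0, P5:0, P6:0, P7:0)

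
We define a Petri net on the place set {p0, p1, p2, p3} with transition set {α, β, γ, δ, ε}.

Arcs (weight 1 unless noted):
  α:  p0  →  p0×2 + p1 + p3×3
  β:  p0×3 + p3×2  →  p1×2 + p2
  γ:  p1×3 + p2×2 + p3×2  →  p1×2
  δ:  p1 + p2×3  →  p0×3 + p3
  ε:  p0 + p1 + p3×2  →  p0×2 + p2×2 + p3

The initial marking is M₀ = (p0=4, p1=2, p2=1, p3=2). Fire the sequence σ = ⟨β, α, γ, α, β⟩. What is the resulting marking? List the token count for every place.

step 1: fire β:  (p0=4, p1=2, p2=1, p3=2) → (p0=1, p1=4, p2=2, p3=0)
step 2: fire α:  (p0=1, p1=4, p2=2, p3=0) → (p0=2, p1=5, p2=2, p3=3)
step 3: fire γ:  (p0=2, p1=5, p2=2, p3=3) → (p0=2, p1=4, p2=0, p3=1)
step 4: fire α:  (p0=2, p1=4, p2=0, p3=1) → (p0=3, p1=5, p2=0, p3=4)
step 5: fire β:  (p0=3, p1=5, p2=0, p3=4) → (p0=0, p1=7, p2=1, p3=2)

(p0=0, p1=7, p2=1, p3=2)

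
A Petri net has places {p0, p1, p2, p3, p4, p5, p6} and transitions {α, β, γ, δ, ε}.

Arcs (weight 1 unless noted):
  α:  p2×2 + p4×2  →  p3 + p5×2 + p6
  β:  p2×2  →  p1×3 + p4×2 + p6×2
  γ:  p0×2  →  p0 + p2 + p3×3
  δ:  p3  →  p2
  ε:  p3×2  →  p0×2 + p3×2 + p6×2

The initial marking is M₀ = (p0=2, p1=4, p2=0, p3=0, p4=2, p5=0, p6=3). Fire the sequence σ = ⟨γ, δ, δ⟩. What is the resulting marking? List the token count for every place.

(p0=1, p1=4, p2=3, p3=1, p4=2, p5=0, p6=3)

step 1: fire γ:  (p0=2, p1=4, p2=0, p3=0, p4=2, p5=0, p6=3) → (p0=1, p1=4, p2=1, p3=3, p4=2, p5=0, p6=3)
step 2: fire δ:  (p0=1, p1=4, p2=1, p3=3, p4=2, p5=0, p6=3) → (p0=1, p1=4, p2=2, p3=2, p4=2, p5=0, p6=3)
step 3: fire δ:  (p0=1, p1=4, p2=2, p3=2, p4=2, p5=0, p6=3) → (p0=1, p1=4, p2=3, p3=1, p4=2, p5=0, p6=3)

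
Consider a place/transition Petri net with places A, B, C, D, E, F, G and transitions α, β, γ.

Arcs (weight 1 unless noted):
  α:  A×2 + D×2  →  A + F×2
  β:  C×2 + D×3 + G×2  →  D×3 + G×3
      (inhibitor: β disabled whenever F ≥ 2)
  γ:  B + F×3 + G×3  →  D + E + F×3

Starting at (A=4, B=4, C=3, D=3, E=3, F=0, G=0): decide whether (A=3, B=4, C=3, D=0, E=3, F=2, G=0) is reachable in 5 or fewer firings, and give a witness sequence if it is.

depth 0: 1 marking
depth 1: 2 markings reached so far
depth 2: 2 markings reached so far
(frontier empty at depth 2; search complete)
target is not among the 2 markings reachable within 5 steps

NO — not reachable within 5 firings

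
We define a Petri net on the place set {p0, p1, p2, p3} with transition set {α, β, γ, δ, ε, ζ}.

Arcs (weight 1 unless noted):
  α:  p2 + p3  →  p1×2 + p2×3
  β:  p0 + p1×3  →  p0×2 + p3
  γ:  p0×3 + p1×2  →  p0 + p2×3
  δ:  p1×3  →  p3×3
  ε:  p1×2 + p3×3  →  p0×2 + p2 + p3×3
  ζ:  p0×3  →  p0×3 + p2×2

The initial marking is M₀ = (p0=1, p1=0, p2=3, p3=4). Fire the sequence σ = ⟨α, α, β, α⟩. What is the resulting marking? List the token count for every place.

(p0=2, p1=3, p2=9, p3=2)

step 1: fire α:  (p0=1, p1=0, p2=3, p3=4) → (p0=1, p1=2, p2=5, p3=3)
step 2: fire α:  (p0=1, p1=2, p2=5, p3=3) → (p0=1, p1=4, p2=7, p3=2)
step 3: fire β:  (p0=1, p1=4, p2=7, p3=2) → (p0=2, p1=1, p2=7, p3=3)
step 4: fire α:  (p0=2, p1=1, p2=7, p3=3) → (p0=2, p1=3, p2=9, p3=2)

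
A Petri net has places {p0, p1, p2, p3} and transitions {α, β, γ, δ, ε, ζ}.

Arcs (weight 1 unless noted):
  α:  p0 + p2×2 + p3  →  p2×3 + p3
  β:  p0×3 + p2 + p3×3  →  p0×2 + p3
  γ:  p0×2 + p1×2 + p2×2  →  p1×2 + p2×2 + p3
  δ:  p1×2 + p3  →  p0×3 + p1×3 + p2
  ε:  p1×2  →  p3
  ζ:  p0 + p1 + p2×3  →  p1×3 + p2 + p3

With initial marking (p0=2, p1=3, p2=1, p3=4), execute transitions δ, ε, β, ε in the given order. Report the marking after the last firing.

step 1: fire δ:  (p0=2, p1=3, p2=1, p3=4) → (p0=5, p1=4, p2=2, p3=3)
step 2: fire ε:  (p0=5, p1=4, p2=2, p3=3) → (p0=5, p1=2, p2=2, p3=4)
step 3: fire β:  (p0=5, p1=2, p2=2, p3=4) → (p0=4, p1=2, p2=1, p3=2)
step 4: fire ε:  (p0=4, p1=2, p2=1, p3=2) → (p0=4, p1=0, p2=1, p3=3)

(p0=4, p1=0, p2=1, p3=3)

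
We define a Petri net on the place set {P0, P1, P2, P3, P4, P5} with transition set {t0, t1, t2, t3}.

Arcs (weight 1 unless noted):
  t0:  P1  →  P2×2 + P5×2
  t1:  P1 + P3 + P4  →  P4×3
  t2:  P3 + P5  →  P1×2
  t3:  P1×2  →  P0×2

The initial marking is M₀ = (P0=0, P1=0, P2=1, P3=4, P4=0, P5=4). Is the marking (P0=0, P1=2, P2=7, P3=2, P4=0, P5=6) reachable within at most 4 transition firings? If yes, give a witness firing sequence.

depth 0: 1 marking
depth 1: 2 markings reached so far
depth 2: 5 markings reached so far
depth 3: 9 markings reached so far
depth 4: 15 markings reached so far
target is not among the 15 markings reachable within 4 steps

NO — not reachable within 4 firings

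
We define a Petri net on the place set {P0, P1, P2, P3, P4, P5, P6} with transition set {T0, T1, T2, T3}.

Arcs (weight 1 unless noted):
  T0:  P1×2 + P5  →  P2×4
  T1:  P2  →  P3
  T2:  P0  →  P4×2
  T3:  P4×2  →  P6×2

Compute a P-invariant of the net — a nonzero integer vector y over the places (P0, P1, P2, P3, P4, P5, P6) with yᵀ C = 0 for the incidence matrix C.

y = (P0:0, P1:2, P2:1, P3:1, P4:0, P5:0, P6:0)

Incidence matrix C (rows=places, cols=transitions):
       T0   T1   T2   T3
   P0   0    0   -1    0
   P1  -2    0    0    0
   P2   4   -1    0    0
   P3   0    1    0    0
   P4   0    0    2   -2
   P5  -1    0    0    0
   P6   0    0    0    2

Candidate y = [0, 2, 1, 1, 0, 0, 0]; check y·C column-wise:
  col T0: 2·-2 + 1·4 + 1·0 + 0·-1 = 0
  col T1: 2·0 + 1·-1 + 1·1 = 0
  col T2: 0·-1 + 2·0 + 1·0 + 1·0 + 0·2 = 0
  col T3: 2·0 + 1·0 + 1·0 + 0·-2 + 0·2 = 0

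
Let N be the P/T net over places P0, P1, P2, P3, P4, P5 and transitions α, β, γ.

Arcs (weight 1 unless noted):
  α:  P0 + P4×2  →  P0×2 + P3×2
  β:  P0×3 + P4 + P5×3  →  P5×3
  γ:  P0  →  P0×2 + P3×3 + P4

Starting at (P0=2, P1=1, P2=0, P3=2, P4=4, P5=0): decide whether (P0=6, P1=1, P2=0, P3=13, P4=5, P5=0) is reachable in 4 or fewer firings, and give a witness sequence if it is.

YES — reachable via ⟨α, γ, γ, γ⟩ (4 firings)

step 1: fire α:  (P0=2, P1=1, P2=0, P3=2, P4=4, P5=0) → (P0=3, P1=1, P2=0, P3=4, P4=2, P5=0)
step 2: fire γ:  (P0=3, P1=1, P2=0, P3=4, P4=2, P5=0) → (P0=4, P1=1, P2=0, P3=7, P4=3, P5=0)
step 3: fire γ:  (P0=4, P1=1, P2=0, P3=7, P4=3, P5=0) → (P0=5, P1=1, P2=0, P3=10, P4=4, P5=0)
step 4: fire γ:  (P0=5, P1=1, P2=0, P3=10, P4=4, P5=0) → (P0=6, P1=1, P2=0, P3=13, P4=5, P5=0)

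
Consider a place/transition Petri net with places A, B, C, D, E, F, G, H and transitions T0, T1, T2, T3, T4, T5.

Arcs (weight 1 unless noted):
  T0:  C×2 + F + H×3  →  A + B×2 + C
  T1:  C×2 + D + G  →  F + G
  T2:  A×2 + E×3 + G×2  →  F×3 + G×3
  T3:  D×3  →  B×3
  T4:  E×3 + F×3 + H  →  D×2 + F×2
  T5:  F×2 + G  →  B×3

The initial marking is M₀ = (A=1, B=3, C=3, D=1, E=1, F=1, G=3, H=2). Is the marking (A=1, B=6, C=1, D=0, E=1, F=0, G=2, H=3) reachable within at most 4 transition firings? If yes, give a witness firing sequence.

NO — not reachable within 4 firings

depth 0: 1 marking
depth 1: 2 markings reached so far
depth 2: 3 markings reached so far
depth 3: 3 markings reached so far
(frontier empty at depth 3; search complete)
target is not among the 3 markings reachable within 4 steps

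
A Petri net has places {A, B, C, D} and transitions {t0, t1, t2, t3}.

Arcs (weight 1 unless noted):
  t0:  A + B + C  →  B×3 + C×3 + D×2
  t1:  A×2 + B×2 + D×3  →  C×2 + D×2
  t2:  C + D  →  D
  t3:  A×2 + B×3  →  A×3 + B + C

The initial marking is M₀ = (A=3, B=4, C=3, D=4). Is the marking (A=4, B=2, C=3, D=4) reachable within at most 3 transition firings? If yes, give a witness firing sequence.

YES — reachable via ⟨t2, t3⟩ (2 firings)

step 1: fire t2:  (A=3, B=4, C=3, D=4) → (A=3, B=4, C=2, D=4)
step 2: fire t3:  (A=3, B=4, C=2, D=4) → (A=4, B=2, C=3, D=4)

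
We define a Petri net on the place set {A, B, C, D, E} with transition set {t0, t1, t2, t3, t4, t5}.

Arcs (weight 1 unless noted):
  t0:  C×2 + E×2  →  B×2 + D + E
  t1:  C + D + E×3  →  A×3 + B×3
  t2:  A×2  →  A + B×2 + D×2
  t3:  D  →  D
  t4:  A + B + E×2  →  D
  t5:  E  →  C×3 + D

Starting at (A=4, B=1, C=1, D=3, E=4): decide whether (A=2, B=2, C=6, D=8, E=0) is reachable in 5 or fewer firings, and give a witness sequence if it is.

depth 0: 1 marking
depth 1: 5 markings reached so far
depth 2: 13 markings reached so far
depth 3: 27 markings reached so far
depth 4: 43 markings reached so far
depth 5: 56 markings reached so far
target is not among the 56 markings reachable within 5 steps

NO — not reachable within 5 firings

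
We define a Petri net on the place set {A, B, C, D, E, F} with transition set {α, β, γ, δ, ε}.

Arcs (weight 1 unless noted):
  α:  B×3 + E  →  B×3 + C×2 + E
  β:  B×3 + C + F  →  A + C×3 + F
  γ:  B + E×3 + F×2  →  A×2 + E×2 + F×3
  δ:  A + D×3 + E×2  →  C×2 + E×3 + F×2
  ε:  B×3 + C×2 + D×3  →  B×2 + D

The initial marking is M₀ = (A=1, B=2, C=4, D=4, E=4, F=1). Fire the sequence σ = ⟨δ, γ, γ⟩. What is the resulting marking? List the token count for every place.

(A=4, B=0, C=6, D=1, E=3, F=5)

step 1: fire δ:  (A=1, B=2, C=4, D=4, E=4, F=1) → (A=0, B=2, C=6, D=1, E=5, F=3)
step 2: fire γ:  (A=0, B=2, C=6, D=1, E=5, F=3) → (A=2, B=1, C=6, D=1, E=4, F=4)
step 3: fire γ:  (A=2, B=1, C=6, D=1, E=4, F=4) → (A=4, B=0, C=6, D=1, E=3, F=5)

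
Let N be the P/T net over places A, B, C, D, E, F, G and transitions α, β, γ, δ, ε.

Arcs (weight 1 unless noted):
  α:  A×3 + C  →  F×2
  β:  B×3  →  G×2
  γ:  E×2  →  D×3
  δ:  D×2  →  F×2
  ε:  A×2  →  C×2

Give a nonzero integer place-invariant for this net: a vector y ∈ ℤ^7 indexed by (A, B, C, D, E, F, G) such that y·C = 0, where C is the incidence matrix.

y = (A:1, B:0, C:1, D:2, E:3, F:2, G:0)

Incidence matrix C (rows=places, cols=transitions):
        α    β    γ    δ    ε
    A  -3    0    0    0   -2
    B   0   -3    0    0    0
    C  -1    0    0    0    2
    D   0    0    3   -2    0
    E   0    0   -2    0    0
    F   2    0    0    2    0
    G   0    2    0    0    0

Candidate y = [1, 0, 1, 2, 3, 2, 0]; check y·C column-wise:
  col α: 1·-3 + 1·-1 + 2·0 + 3·0 + 2·2 = 0
  col β: 1·0 + 0·-3 + 1·0 + 2·0 + 3·0 + 2·0 + 0·2 = 0
  col γ: 1·0 + 1·0 + 2·3 + 3·-2 + 2·0 = 0
  col δ: 1·0 + 1·0 + 2·-2 + 3·0 + 2·2 = 0
  col ε: 1·-2 + 1·2 + 2·0 + 3·0 + 2·0 = 0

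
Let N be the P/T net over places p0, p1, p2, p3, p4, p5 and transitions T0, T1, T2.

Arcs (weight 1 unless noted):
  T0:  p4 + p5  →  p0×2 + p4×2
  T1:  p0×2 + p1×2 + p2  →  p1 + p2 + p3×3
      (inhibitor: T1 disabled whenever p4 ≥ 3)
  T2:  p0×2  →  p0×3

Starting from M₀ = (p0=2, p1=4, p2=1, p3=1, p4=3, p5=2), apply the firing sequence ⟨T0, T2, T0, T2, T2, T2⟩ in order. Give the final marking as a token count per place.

step 1: fire T0:  (p0=2, p1=4, p2=1, p3=1, p4=3, p5=2) → (p0=4, p1=4, p2=1, p3=1, p4=4, p5=1)
step 2: fire T2:  (p0=4, p1=4, p2=1, p3=1, p4=4, p5=1) → (p0=5, p1=4, p2=1, p3=1, p4=4, p5=1)
step 3: fire T0:  (p0=5, p1=4, p2=1, p3=1, p4=4, p5=1) → (p0=7, p1=4, p2=1, p3=1, p4=5, p5=0)
step 4: fire T2:  (p0=7, p1=4, p2=1, p3=1, p4=5, p5=0) → (p0=8, p1=4, p2=1, p3=1, p4=5, p5=0)
step 5: fire T2:  (p0=8, p1=4, p2=1, p3=1, p4=5, p5=0) → (p0=9, p1=4, p2=1, p3=1, p4=5, p5=0)
step 6: fire T2:  (p0=9, p1=4, p2=1, p3=1, p4=5, p5=0) → (p0=10, p1=4, p2=1, p3=1, p4=5, p5=0)

(p0=10, p1=4, p2=1, p3=1, p4=5, p5=0)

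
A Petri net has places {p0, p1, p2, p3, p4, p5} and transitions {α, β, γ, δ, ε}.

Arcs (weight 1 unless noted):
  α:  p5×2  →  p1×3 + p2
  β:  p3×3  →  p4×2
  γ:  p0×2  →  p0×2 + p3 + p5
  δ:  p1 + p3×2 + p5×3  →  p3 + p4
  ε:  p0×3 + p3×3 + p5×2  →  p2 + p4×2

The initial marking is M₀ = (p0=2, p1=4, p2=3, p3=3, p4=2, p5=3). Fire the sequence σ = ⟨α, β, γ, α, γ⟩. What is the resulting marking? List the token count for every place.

(p0=2, p1=10, p2=5, p3=2, p4=4, p5=1)

step 1: fire α:  (p0=2, p1=4, p2=3, p3=3, p4=2, p5=3) → (p0=2, p1=7, p2=4, p3=3, p4=2, p5=1)
step 2: fire β:  (p0=2, p1=7, p2=4, p3=3, p4=2, p5=1) → (p0=2, p1=7, p2=4, p3=0, p4=4, p5=1)
step 3: fire γ:  (p0=2, p1=7, p2=4, p3=0, p4=4, p5=1) → (p0=2, p1=7, p2=4, p3=1, p4=4, p5=2)
step 4: fire α:  (p0=2, p1=7, p2=4, p3=1, p4=4, p5=2) → (p0=2, p1=10, p2=5, p3=1, p4=4, p5=0)
step 5: fire γ:  (p0=2, p1=10, p2=5, p3=1, p4=4, p5=0) → (p0=2, p1=10, p2=5, p3=2, p4=4, p5=1)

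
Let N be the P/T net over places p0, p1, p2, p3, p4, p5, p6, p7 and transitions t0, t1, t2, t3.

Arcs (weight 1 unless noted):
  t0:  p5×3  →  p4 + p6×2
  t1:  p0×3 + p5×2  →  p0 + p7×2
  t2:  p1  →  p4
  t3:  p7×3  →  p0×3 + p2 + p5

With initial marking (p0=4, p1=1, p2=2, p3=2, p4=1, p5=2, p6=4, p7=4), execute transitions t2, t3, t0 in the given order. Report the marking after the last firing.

(p0=7, p1=0, p2=3, p3=2, p4=3, p5=0, p6=6, p7=1)

step 1: fire t2:  (p0=4, p1=1, p2=2, p3=2, p4=1, p5=2, p6=4, p7=4) → (p0=4, p1=0, p2=2, p3=2, p4=2, p5=2, p6=4, p7=4)
step 2: fire t3:  (p0=4, p1=0, p2=2, p3=2, p4=2, p5=2, p6=4, p7=4) → (p0=7, p1=0, p2=3, p3=2, p4=2, p5=3, p6=4, p7=1)
step 3: fire t0:  (p0=7, p1=0, p2=3, p3=2, p4=2, p5=3, p6=4, p7=1) → (p0=7, p1=0, p2=3, p3=2, p4=3, p5=0, p6=6, p7=1)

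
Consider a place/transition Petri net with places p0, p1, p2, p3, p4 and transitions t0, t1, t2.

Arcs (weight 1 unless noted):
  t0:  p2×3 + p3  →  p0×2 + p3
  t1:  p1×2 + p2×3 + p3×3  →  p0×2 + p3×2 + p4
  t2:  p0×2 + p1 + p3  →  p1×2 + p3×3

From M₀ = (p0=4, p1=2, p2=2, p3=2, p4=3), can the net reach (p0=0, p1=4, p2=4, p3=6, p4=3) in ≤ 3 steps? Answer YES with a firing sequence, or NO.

depth 0: 1 marking
depth 1: 2 markings reached so far
depth 2: 3 markings reached so far
depth 3: 3 markings reached so far
(frontier empty at depth 3; search complete)
target is not among the 3 markings reachable within 3 steps

NO — not reachable within 3 firings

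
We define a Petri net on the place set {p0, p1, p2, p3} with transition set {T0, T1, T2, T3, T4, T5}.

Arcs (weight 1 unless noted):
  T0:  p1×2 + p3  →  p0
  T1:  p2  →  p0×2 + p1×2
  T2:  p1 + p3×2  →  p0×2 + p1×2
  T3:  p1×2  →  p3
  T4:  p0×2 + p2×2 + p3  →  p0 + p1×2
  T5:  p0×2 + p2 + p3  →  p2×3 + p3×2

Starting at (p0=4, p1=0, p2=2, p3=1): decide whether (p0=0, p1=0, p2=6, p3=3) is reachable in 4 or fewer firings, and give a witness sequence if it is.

step 1: fire T5:  (p0=4, p1=0, p2=2, p3=1) → (p0=2, p1=0, p2=4, p3=2)
step 2: fire T5:  (p0=2, p1=0, p2=4, p3=2) → (p0=0, p1=0, p2=6, p3=3)

YES — reachable via ⟨T5, T5⟩ (2 firings)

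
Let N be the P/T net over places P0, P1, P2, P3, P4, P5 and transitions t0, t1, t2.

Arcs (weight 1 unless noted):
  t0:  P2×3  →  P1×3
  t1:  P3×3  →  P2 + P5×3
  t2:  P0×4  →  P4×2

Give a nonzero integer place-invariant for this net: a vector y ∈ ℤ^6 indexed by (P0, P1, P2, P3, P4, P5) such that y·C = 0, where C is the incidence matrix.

y = (P0:0, P1:3, P2:3, P3:1, P4:0, P5:0)

Incidence matrix C (rows=places, cols=transitions):
       t0   t1   t2
   P0   0    0   -4
   P1   3    0    0
   P2  -3    1    0
   P3   0   -3    0
   P4   0    0    2
   P5   0    3    0

Candidate y = [0, 3, 3, 1, 0, 0]; check y·C column-wise:
  col t0: 3·3 + 3·-3 + 1·0 = 0
  col t1: 3·0 + 3·1 + 1·-3 + 0·3 = 0
  col t2: 0·-4 + 3·0 + 3·0 + 1·0 + 0·2 = 0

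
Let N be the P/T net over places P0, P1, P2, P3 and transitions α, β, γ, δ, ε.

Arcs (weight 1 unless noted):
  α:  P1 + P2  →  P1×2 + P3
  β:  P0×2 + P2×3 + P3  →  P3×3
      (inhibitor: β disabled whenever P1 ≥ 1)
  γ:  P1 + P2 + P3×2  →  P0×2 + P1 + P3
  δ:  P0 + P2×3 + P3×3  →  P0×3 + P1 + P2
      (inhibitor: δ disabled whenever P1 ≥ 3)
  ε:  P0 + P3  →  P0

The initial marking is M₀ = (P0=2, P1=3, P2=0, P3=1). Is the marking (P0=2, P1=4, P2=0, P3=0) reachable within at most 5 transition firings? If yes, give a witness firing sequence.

NO — not reachable within 5 firings

depth 0: 1 marking
depth 1: 2 markings reached so far
depth 2: 2 markings reached so far
(frontier empty at depth 2; search complete)
target is not among the 2 markings reachable within 5 steps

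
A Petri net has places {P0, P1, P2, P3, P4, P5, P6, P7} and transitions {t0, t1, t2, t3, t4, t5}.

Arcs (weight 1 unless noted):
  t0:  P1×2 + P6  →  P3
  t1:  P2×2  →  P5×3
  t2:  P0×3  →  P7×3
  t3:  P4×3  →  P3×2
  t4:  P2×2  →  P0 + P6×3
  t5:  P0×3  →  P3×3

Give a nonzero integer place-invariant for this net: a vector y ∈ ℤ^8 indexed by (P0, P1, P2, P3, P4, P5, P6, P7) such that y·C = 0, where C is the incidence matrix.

Incidence matrix C (rows=places, cols=transitions):
       t0   t1   t2   t3   t4   t5
   P0   0    0   -3    0    1   -3
   P1  -2    0    0    0    0    0
   P2   0   -2    0    0   -2    0
   P3   1    0    0    2    0    3
   P4   0    0    0   -3    0    0
   P5   0    3    0    0    0    0
   P6  -1    0    0    0    3    0
   P7   0    0    3    0    0    0

Candidate y = [0, 1, -3, 0, 0, -2, -2, 0]; check y·C column-wise:
  col t0: 1·-2 + -3·0 + 0·1 + -2·0 + -2·-1 = 0
  col t1: 1·0 + -3·-2 + -2·3 + -2·0 = 0
  col t2: 0·-3 + 1·0 + -3·0 + -2·0 + -2·0 + 0·3 = 0
  col t3: 1·0 + -3·0 + 0·2 + 0·-3 + -2·0 + -2·0 = 0
  col t4: 0·1 + 1·0 + -3·-2 + -2·0 + -2·3 = 0
  col t5: 0·-3 + 1·0 + -3·0 + 0·3 + -2·0 + -2·0 = 0

y = (P0:0, P1:1, P2:-3, P3:0, P4:0, P5:-2, P6:-2, P7:0)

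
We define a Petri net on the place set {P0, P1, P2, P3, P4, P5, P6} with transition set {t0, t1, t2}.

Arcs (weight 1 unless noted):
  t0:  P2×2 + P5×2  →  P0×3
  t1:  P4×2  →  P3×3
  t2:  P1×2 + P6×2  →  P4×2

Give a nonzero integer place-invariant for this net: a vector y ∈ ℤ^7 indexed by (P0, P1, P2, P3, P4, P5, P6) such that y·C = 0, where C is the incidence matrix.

y = (P0:2, P1:0, P2:3, P3:0, P4:0, P5:0, P6:0)

Incidence matrix C (rows=places, cols=transitions):
       t0   t1   t2
   P0   3    0    0
   P1   0    0   -2
   P2  -2    0    0
   P3   0    3    0
   P4   0   -2    2
   P5  -2    0    0
   P6   0    0   -2

Candidate y = [2, 0, 3, 0, 0, 0, 0]; check y·C column-wise:
  col t0: 2·3 + 3·-2 + 0·-2 = 0
  col t1: 2·0 + 3·0 + 0·3 + 0·-2 = 0
  col t2: 2·0 + 0·-2 + 3·0 + 0·2 + 0·-2 = 0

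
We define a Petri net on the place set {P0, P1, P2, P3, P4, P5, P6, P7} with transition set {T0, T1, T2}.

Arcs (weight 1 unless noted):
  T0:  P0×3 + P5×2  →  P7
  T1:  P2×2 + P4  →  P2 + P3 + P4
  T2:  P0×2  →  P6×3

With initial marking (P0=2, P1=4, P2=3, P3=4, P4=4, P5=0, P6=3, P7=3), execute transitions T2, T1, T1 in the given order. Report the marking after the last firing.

(P0=0, P1=4, P2=1, P3=6, P4=4, P5=0, P6=6, P7=3)

step 1: fire T2:  (P0=2, P1=4, P2=3, P3=4, P4=4, P5=0, P6=3, P7=3) → (P0=0, P1=4, P2=3, P3=4, P4=4, P5=0, P6=6, P7=3)
step 2: fire T1:  (P0=0, P1=4, P2=3, P3=4, P4=4, P5=0, P6=6, P7=3) → (P0=0, P1=4, P2=2, P3=5, P4=4, P5=0, P6=6, P7=3)
step 3: fire T1:  (P0=0, P1=4, P2=2, P3=5, P4=4, P5=0, P6=6, P7=3) → (P0=0, P1=4, P2=1, P3=6, P4=4, P5=0, P6=6, P7=3)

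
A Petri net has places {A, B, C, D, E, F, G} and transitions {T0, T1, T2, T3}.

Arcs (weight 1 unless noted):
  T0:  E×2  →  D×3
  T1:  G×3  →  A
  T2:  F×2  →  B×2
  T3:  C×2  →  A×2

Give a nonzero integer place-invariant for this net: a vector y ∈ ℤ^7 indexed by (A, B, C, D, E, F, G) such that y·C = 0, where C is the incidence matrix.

Incidence matrix C (rows=places, cols=transitions):
       T0   T1   T2   T3
    A   0    1    0    2
    B   0    0    2    0
    C   0    0    0   -2
    D   3    0    0    0
    E  -2    0    0    0
    F   0    0   -2    0
    G   0   -3    0    0

Candidate y = [0, 0, 0, 2, 3, 0, 0]; check y·C column-wise:
  col T0: 2·3 + 3·-2 = 0
  col T1: 0·1 + 2·0 + 3·0 + 0·-3 = 0
  col T2: 0·2 + 2·0 + 3·0 + 0·-2 = 0
  col T3: 0·2 + 0·-2 + 2·0 + 3·0 = 0

y = (A:0, B:0, C:0, D:2, E:3, F:0, G:0)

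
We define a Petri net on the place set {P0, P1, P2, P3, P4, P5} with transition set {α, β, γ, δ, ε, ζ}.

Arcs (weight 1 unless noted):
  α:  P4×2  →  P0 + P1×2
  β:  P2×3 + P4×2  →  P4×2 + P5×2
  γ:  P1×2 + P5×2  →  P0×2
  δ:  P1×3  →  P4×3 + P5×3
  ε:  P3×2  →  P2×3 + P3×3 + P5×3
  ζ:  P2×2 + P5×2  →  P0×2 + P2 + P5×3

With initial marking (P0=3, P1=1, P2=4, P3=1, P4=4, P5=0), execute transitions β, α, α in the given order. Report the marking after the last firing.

(P0=5, P1=5, P2=1, P3=1, P4=0, P5=2)

step 1: fire β:  (P0=3, P1=1, P2=4, P3=1, P4=4, P5=0) → (P0=3, P1=1, P2=1, P3=1, P4=4, P5=2)
step 2: fire α:  (P0=3, P1=1, P2=1, P3=1, P4=4, P5=2) → (P0=4, P1=3, P2=1, P3=1, P4=2, P5=2)
step 3: fire α:  (P0=4, P1=3, P2=1, P3=1, P4=2, P5=2) → (P0=5, P1=5, P2=1, P3=1, P4=0, P5=2)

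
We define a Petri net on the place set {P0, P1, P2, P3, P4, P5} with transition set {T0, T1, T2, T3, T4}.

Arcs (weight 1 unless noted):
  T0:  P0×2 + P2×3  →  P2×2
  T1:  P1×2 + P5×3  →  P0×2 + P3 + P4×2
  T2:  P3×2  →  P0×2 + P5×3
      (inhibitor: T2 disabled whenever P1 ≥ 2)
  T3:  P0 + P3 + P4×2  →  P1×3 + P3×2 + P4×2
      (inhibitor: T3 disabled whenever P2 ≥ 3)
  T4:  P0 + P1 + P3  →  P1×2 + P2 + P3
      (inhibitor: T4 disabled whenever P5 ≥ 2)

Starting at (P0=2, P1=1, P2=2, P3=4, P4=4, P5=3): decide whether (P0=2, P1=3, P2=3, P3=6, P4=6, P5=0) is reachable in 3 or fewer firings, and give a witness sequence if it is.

step 1: fire T3:  (P0=2, P1=1, P2=2, P3=4, P4=4, P5=3) → (P0=1, P1=4, P2=2, P3=5, P4=4, P5=3)
step 2: fire T1:  (P0=1, P1=4, P2=2, P3=5, P4=4, P5=3) → (P0=3, P1=2, P2=2, P3=6, P4=6, P5=0)
step 3: fire T4:  (P0=3, P1=2, P2=2, P3=6, P4=6, P5=0) → (P0=2, P1=3, P2=3, P3=6, P4=6, P5=0)

YES — reachable via ⟨T3, T1, T4⟩ (3 firings)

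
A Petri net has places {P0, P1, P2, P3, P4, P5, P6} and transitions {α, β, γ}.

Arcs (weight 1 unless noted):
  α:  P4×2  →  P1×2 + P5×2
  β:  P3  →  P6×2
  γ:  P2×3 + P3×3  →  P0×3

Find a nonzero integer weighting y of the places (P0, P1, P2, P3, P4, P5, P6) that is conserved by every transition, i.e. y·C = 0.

y = (P0:1, P1:0, P2:1, P3:0, P4:0, P5:0, P6:0)

Incidence matrix C (rows=places, cols=transitions):
        α    β    γ
   P0   0    0    3
   P1   2    0    0
   P2   0    0   -3
   P3   0   -1   -3
   P4  -2    0    0
   P5   2    0    0
   P6   0    2    0

Candidate y = [1, 0, 1, 0, 0, 0, 0]; check y·C column-wise:
  col α: 1·0 + 0·2 + 1·0 + 0·-2 + 0·2 = 0
  col β: 1·0 + 1·0 + 0·-1 + 0·2 = 0
  col γ: 1·3 + 1·-3 + 0·-3 = 0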